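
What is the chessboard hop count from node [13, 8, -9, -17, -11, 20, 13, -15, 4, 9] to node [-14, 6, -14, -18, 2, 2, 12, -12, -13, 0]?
27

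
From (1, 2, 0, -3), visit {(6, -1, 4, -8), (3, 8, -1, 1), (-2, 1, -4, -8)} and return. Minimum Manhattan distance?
70
(one optimal route: (1, 2, 0, -3) → (3, 8, -1, 1) → (6, -1, 4, -8) → (-2, 1, -4, -8) → (1, 2, 0, -3))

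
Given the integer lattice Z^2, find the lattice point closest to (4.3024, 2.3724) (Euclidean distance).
(4, 2)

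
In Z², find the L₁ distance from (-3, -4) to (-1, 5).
11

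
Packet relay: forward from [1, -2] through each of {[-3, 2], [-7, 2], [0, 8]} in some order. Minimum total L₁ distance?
24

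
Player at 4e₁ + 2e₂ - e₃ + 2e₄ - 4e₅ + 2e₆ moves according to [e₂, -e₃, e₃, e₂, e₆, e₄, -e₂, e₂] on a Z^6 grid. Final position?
(4, 4, -1, 3, -4, 3)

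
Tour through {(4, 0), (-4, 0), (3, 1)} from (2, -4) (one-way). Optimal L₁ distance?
16
(one optimal route: (2, -4) → (4, 0) → (3, 1) → (-4, 0))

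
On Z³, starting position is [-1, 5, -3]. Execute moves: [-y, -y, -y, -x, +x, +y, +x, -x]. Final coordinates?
(-1, 3, -3)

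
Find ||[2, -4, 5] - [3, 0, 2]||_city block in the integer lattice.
8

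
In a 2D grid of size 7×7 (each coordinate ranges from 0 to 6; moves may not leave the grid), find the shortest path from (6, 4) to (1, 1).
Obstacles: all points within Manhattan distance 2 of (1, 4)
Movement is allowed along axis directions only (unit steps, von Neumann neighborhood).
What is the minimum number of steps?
8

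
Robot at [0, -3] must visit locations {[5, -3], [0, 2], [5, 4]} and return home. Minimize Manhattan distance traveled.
24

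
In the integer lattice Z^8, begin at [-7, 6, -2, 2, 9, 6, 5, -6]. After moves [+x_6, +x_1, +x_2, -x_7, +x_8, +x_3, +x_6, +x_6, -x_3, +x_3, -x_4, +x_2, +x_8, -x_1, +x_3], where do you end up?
(-7, 8, 0, 1, 9, 9, 4, -4)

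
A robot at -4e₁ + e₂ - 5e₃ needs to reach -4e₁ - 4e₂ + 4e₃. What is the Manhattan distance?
14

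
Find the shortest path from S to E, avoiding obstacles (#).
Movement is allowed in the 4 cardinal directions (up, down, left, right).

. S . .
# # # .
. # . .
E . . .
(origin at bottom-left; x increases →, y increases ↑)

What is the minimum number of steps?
8
(one shortest path: (1, 3) → (2, 3) → (3, 3) → (3, 2) → (3, 1) → (2, 1) → (2, 0) → (1, 0) → (0, 0))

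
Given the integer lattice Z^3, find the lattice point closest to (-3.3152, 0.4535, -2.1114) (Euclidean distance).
(-3, 0, -2)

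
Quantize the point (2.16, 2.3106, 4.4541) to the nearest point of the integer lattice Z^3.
(2, 2, 4)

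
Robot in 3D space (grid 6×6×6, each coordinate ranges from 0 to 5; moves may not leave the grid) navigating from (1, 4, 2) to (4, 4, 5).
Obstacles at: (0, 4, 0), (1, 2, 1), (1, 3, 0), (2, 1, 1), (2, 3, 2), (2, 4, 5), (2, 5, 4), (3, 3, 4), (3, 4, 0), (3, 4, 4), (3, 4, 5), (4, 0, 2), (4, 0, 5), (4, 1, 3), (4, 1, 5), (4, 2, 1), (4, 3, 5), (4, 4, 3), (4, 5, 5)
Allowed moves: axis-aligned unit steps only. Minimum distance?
8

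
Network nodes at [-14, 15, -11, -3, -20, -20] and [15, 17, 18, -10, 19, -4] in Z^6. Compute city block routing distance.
122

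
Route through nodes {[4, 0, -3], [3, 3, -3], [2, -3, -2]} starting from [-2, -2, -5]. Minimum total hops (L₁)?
18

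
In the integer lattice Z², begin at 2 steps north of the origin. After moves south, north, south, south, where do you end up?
(0, 0)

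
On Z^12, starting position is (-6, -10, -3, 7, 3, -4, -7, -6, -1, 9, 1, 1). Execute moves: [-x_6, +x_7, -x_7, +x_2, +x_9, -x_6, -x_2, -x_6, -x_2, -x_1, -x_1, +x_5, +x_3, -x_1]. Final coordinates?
(-9, -11, -2, 7, 4, -7, -7, -6, 0, 9, 1, 1)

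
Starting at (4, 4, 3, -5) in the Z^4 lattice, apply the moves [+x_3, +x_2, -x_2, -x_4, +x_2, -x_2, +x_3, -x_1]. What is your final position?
(3, 4, 5, -6)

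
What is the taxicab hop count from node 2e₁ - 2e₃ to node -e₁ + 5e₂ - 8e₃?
14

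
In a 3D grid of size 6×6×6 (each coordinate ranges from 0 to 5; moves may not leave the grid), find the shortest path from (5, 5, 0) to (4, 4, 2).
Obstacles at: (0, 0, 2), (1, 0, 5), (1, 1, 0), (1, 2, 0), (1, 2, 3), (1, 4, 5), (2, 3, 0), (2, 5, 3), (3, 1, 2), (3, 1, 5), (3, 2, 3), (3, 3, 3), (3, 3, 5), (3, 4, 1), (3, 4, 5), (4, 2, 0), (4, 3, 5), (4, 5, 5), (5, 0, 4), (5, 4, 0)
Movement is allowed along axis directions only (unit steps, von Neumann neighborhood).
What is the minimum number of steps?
4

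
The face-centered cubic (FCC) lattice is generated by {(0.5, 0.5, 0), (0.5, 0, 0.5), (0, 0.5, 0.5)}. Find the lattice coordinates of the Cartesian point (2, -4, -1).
-b₁ + 5b₂ - 7b₃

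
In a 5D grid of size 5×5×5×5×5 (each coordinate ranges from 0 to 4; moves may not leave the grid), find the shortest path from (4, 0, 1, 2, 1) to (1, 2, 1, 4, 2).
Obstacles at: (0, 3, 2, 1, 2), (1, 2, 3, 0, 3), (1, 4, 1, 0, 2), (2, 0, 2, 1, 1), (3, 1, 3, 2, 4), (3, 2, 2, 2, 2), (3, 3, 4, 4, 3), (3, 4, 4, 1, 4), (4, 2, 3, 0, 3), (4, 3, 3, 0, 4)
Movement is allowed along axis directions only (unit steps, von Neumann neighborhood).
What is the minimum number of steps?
8
(one shortest path: (4, 0, 1, 2, 1) → (3, 0, 1, 2, 1) → (2, 0, 1, 2, 1) → (1, 0, 1, 2, 1) → (1, 1, 1, 2, 1) → (1, 2, 1, 2, 1) → (1, 2, 1, 3, 1) → (1, 2, 1, 4, 1) → (1, 2, 1, 4, 2))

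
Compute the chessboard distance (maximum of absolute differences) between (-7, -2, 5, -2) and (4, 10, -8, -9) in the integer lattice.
13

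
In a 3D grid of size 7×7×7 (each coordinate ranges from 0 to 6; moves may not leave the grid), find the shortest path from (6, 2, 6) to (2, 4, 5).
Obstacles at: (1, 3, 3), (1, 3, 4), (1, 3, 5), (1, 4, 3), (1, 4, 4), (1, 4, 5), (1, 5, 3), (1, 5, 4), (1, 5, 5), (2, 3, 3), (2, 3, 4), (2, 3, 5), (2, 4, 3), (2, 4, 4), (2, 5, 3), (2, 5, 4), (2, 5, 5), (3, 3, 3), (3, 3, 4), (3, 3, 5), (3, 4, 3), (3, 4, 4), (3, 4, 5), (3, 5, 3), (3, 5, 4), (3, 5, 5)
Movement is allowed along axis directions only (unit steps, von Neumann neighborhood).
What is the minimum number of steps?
7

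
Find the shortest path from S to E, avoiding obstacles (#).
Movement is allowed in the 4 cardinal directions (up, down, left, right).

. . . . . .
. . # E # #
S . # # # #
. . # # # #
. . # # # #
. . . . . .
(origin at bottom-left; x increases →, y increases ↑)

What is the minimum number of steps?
6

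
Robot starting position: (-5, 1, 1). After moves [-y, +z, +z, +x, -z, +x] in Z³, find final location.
(-3, 0, 2)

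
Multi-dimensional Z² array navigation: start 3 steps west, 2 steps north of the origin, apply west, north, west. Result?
(-5, 3)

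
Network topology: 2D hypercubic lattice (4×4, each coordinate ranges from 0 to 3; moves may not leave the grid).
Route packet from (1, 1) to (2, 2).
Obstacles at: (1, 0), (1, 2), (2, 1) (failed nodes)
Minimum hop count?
6
(one shortest path: (1, 1) → (0, 1) → (0, 2) → (0, 3) → (1, 3) → (2, 3) → (2, 2))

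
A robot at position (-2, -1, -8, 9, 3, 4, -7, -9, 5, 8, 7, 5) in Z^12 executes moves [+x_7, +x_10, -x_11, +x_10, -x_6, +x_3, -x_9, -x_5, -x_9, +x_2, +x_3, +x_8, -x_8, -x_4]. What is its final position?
(-2, 0, -6, 8, 2, 3, -6, -9, 3, 10, 6, 5)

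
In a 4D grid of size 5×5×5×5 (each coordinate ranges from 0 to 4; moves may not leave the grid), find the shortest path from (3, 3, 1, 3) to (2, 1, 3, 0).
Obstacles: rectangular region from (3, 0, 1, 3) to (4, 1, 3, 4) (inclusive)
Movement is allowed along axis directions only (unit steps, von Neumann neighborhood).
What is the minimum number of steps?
8
(one shortest path: (3, 3, 1, 3) → (2, 3, 1, 3) → (2, 2, 1, 3) → (2, 1, 1, 3) → (2, 1, 2, 3) → (2, 1, 3, 3) → (2, 1, 3, 2) → (2, 1, 3, 1) → (2, 1, 3, 0))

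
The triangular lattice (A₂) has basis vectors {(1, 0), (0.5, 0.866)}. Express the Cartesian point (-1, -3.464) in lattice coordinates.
b₁ - 4b₂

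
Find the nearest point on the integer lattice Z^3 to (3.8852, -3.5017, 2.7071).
(4, -4, 3)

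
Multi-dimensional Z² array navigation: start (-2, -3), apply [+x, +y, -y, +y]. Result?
(-1, -2)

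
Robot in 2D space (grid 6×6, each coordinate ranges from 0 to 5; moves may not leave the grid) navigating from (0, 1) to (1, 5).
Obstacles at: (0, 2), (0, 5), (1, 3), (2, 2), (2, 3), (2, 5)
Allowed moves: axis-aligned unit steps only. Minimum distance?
9
(one shortest path: (0, 1) → (1, 1) → (2, 1) → (3, 1) → (3, 2) → (3, 3) → (3, 4) → (2, 4) → (1, 4) → (1, 5))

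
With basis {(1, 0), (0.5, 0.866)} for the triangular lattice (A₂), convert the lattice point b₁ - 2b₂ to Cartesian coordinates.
(0, -1.732)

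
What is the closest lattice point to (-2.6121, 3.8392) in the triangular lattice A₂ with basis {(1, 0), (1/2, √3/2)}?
(-2.5, 4.33)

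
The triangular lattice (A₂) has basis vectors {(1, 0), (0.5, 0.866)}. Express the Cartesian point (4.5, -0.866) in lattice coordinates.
5b₁ - b₂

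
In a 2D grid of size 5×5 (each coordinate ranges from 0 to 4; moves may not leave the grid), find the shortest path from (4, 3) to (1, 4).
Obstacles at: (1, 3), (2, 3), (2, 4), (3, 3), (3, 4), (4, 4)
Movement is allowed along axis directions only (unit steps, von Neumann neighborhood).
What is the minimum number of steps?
8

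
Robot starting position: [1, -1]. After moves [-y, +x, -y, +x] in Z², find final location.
(3, -3)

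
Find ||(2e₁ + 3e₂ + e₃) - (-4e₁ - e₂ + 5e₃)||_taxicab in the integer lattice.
14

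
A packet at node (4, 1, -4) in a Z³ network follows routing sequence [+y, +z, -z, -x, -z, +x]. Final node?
(4, 2, -5)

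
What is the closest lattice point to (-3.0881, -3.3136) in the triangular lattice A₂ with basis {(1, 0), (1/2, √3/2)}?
(-3, -3.464)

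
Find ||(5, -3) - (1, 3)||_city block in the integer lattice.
10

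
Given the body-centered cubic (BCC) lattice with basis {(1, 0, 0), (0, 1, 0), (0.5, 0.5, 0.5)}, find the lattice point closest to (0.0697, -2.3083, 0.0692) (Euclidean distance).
(0, -2, 0)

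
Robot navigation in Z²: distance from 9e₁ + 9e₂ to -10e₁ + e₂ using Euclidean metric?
20.6155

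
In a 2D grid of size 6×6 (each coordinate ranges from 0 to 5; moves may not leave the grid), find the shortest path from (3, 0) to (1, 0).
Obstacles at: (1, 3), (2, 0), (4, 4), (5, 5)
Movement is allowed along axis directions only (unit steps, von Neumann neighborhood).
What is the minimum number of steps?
4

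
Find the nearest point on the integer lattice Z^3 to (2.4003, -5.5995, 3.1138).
(2, -6, 3)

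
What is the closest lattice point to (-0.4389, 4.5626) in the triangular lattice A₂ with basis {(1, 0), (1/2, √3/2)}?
(-0.5, 4.33)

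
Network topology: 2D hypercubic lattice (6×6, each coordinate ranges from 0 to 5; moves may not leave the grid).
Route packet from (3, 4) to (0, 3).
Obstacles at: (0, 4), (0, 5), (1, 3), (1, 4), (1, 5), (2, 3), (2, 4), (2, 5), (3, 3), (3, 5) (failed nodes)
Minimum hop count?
8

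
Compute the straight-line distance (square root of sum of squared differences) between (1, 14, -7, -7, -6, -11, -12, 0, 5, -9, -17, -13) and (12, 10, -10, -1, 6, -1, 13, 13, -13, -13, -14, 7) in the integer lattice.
44.3734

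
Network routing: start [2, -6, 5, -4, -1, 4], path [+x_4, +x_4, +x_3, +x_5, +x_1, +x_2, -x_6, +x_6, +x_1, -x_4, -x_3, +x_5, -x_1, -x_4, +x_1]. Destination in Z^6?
(4, -5, 5, -4, 1, 4)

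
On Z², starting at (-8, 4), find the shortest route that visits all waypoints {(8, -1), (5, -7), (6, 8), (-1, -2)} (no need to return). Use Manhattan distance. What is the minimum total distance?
44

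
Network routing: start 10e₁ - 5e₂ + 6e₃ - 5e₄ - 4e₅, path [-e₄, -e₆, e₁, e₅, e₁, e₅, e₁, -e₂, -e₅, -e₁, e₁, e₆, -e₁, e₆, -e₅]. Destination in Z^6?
(12, -6, 6, -6, -4, 1)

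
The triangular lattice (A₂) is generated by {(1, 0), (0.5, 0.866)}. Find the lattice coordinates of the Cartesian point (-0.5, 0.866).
-b₁ + b₂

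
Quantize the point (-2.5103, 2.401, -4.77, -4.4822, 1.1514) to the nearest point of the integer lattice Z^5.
(-3, 2, -5, -4, 1)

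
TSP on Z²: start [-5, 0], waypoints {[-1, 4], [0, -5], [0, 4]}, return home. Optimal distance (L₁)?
28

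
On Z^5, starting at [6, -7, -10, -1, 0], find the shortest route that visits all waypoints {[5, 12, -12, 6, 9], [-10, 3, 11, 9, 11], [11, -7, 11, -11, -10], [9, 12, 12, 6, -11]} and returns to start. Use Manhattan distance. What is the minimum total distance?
230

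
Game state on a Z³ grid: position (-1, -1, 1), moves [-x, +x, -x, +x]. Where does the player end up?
(-1, -1, 1)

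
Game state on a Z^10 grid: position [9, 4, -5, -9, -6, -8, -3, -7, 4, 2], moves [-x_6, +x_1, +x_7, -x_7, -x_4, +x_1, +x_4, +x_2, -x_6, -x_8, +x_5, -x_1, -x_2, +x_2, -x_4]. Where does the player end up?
(10, 5, -5, -10, -5, -10, -3, -8, 4, 2)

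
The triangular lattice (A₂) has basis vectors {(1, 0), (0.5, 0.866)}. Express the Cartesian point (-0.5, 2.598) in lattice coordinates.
-2b₁ + 3b₂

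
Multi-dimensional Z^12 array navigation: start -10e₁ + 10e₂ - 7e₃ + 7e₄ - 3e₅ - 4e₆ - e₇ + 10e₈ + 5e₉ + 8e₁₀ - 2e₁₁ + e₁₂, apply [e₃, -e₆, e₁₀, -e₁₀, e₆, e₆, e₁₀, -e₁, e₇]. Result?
(-11, 10, -6, 7, -3, -3, 0, 10, 5, 9, -2, 1)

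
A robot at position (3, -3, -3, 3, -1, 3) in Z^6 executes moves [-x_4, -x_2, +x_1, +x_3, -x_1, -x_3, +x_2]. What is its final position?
(3, -3, -3, 2, -1, 3)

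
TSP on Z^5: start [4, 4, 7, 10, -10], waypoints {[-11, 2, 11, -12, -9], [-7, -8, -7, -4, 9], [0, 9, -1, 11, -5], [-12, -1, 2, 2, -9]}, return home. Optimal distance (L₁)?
198
(one optimal route: (4, 4, 7, 10, -10) → (-11, 2, 11, -12, -9) → (-12, -1, 2, 2, -9) → (-7, -8, -7, -4, 9) → (0, 9, -1, 11, -5) → (4, 4, 7, 10, -10))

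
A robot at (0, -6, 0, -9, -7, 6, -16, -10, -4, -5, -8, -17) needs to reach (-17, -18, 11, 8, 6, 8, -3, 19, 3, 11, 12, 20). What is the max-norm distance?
37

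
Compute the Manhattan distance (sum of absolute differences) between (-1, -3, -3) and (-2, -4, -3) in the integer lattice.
2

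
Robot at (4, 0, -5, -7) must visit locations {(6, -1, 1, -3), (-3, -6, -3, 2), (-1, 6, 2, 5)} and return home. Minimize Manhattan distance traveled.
82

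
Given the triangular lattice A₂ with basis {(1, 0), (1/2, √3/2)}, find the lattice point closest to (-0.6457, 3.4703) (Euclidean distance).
(-1, 3.464)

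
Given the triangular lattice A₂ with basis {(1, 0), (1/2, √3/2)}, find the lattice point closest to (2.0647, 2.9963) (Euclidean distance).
(2, 3.464)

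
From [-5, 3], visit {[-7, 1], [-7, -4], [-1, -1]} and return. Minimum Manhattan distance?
26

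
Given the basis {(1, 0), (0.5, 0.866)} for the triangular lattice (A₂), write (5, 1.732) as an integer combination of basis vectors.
4b₁ + 2b₂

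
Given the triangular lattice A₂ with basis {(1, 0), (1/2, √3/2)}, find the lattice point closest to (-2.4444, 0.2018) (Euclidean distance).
(-2, 0)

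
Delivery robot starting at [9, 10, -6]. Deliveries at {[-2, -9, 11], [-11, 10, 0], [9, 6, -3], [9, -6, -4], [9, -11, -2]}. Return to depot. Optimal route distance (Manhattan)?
118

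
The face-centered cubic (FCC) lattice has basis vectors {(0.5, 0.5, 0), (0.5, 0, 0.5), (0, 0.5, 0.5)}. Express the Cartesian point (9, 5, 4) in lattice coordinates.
10b₁ + 8b₂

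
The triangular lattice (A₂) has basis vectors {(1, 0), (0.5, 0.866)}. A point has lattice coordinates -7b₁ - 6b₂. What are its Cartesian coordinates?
(-10, -5.196)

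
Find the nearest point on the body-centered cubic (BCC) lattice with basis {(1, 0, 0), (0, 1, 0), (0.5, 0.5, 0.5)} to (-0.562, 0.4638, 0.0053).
(-0.5, 0.5, 0.5)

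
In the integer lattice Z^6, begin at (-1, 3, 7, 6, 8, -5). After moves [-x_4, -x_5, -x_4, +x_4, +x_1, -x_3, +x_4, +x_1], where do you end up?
(1, 3, 6, 6, 7, -5)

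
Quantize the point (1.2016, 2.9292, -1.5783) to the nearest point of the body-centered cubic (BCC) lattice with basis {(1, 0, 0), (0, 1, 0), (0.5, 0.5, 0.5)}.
(1, 3, -2)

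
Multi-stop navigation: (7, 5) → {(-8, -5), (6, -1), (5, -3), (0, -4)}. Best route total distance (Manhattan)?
25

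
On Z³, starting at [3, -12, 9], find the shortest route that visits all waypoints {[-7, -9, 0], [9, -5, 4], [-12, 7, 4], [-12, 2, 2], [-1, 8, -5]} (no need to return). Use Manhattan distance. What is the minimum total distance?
88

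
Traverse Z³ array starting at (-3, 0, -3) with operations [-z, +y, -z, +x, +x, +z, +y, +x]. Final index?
(0, 2, -4)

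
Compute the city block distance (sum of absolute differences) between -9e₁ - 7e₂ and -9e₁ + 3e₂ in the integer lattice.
10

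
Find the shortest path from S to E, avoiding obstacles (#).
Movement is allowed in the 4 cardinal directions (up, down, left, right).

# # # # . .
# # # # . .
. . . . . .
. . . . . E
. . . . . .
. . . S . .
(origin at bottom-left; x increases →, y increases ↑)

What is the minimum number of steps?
4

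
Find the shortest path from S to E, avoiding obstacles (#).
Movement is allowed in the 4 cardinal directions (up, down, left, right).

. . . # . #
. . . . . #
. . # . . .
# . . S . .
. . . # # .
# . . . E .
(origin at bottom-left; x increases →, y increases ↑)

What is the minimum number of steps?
5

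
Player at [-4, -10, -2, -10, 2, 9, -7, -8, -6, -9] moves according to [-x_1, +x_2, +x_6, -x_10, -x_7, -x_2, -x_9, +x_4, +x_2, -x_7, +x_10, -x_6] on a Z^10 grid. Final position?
(-5, -9, -2, -9, 2, 9, -9, -8, -7, -9)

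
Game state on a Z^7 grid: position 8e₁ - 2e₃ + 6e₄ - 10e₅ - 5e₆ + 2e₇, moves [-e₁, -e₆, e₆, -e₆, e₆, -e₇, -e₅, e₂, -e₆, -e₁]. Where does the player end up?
(6, 1, -2, 6, -11, -6, 1)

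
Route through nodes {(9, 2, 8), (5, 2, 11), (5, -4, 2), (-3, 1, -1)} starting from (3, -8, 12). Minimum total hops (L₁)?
52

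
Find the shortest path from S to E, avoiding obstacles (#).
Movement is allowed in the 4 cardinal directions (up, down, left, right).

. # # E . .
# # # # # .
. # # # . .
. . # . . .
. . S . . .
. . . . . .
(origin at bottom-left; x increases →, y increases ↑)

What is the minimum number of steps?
9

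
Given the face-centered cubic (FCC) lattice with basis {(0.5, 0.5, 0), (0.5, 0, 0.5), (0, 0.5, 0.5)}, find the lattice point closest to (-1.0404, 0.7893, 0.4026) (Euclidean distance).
(-1, 0.5, 0.5)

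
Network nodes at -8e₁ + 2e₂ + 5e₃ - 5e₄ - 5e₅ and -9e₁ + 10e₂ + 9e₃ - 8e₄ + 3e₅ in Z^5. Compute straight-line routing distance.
12.4097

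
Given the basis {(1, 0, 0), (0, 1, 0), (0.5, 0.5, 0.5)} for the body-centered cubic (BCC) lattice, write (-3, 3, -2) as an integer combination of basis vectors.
-b₁ + 5b₂ - 4b₃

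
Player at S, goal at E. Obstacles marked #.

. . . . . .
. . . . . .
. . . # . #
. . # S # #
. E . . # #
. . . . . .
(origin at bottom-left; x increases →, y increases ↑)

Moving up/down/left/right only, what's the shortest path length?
3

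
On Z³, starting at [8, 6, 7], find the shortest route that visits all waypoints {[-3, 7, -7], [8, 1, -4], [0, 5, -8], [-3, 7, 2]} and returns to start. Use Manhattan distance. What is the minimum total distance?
64
(one optimal route: (8, 6, 7) → (8, 1, -4) → (0, 5, -8) → (-3, 7, -7) → (-3, 7, 2) → (8, 6, 7))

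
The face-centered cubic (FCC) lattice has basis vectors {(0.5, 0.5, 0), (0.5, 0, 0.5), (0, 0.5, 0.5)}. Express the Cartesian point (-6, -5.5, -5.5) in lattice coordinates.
-6b₁ - 6b₂ - 5b₃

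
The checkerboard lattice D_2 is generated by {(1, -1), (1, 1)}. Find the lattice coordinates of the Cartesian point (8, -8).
8b₁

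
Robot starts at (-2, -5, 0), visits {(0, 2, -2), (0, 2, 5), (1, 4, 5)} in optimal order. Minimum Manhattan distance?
21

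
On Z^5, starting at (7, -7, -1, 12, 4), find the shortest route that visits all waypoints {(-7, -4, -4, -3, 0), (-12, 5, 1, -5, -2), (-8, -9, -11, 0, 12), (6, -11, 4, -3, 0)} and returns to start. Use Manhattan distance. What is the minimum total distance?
168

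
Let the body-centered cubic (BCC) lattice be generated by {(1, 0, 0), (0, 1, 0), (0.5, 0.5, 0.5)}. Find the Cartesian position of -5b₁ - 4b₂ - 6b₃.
(-8, -7, -3)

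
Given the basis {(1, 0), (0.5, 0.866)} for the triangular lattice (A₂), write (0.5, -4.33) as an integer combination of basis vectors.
3b₁ - 5b₂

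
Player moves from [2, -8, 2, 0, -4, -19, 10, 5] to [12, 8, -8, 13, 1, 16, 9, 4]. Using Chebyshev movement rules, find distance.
35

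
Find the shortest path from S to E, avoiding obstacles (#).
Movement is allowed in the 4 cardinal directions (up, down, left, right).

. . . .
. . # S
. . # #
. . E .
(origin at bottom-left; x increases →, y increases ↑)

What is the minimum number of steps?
7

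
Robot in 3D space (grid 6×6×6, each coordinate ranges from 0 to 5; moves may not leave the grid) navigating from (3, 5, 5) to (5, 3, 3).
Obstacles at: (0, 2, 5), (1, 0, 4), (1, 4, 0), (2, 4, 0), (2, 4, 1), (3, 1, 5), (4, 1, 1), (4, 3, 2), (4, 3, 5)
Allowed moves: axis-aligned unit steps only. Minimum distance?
6
(one shortest path: (3, 5, 5) → (4, 5, 5) → (5, 5, 5) → (5, 4, 5) → (5, 3, 5) → (5, 3, 4) → (5, 3, 3))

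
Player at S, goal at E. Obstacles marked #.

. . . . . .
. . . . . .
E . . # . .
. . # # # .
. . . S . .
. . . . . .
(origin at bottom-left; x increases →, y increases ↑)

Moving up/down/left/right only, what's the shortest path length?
5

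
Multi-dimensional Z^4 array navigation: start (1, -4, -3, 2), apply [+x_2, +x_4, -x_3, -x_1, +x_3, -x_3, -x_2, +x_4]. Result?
(0, -4, -4, 4)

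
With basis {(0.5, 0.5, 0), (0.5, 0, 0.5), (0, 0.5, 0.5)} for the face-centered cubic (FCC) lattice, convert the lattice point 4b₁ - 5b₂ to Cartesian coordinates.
(-0.5, 2, -2.5)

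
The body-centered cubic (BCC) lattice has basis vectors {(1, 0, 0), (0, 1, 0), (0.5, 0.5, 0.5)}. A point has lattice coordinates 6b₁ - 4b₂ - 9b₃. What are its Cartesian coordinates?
(1.5, -8.5, -4.5)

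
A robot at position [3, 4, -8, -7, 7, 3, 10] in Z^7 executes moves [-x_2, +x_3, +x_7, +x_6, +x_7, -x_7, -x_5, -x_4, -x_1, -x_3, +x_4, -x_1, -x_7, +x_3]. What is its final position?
(1, 3, -7, -7, 6, 4, 10)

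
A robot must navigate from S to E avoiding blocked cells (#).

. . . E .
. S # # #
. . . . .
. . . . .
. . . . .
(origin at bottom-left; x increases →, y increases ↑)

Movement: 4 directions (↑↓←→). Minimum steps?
3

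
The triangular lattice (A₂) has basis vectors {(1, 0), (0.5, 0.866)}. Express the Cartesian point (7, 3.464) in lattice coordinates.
5b₁ + 4b₂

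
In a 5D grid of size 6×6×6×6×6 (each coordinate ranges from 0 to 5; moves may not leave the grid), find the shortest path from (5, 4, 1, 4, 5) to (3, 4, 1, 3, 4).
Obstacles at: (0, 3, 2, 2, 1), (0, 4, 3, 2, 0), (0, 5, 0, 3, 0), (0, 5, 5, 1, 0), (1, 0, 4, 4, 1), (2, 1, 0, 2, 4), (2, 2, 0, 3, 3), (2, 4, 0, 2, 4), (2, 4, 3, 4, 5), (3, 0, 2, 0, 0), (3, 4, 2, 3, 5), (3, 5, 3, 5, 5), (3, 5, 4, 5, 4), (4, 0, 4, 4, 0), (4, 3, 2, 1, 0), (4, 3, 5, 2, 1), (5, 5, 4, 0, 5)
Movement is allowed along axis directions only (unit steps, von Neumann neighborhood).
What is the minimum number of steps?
4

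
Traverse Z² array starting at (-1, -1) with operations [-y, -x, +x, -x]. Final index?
(-2, -2)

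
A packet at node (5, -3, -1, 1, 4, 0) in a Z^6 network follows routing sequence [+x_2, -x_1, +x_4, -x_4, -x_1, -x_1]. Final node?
(2, -2, -1, 1, 4, 0)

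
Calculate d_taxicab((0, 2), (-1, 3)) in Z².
2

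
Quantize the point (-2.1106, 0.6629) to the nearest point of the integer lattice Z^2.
(-2, 1)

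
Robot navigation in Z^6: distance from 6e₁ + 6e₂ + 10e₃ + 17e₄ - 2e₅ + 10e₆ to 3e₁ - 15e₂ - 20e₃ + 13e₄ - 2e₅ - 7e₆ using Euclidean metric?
40.6817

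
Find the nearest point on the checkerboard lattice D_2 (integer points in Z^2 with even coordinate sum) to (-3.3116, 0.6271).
(-3, 1)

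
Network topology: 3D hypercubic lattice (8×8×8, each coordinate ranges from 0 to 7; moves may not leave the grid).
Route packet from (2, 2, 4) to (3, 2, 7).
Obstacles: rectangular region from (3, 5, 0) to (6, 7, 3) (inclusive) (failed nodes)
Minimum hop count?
4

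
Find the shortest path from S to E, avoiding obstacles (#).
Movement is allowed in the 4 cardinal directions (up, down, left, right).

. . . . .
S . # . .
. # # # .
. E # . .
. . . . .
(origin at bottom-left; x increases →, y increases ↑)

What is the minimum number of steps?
3
(one shortest path: (0, 3) → (0, 2) → (0, 1) → (1, 1))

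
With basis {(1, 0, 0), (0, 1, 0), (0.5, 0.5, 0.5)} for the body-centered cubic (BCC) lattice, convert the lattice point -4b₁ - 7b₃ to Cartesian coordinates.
(-7.5, -3.5, -3.5)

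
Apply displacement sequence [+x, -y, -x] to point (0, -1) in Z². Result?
(0, -2)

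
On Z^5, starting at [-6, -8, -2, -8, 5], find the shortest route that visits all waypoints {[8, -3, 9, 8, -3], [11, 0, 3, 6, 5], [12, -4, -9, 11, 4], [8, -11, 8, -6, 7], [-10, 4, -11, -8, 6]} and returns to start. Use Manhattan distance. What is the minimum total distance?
188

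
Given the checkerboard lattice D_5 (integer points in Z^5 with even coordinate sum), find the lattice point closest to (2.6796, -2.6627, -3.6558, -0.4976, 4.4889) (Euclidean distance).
(3, -3, -4, 0, 4)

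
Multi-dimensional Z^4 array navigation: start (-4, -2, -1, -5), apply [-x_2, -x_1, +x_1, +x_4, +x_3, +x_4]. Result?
(-4, -3, 0, -3)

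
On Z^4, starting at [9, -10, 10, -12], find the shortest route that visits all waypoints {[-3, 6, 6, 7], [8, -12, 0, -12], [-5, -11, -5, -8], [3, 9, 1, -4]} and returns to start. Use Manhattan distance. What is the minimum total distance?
148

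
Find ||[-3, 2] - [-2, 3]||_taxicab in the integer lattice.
2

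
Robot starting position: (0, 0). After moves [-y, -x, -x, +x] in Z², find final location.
(-1, -1)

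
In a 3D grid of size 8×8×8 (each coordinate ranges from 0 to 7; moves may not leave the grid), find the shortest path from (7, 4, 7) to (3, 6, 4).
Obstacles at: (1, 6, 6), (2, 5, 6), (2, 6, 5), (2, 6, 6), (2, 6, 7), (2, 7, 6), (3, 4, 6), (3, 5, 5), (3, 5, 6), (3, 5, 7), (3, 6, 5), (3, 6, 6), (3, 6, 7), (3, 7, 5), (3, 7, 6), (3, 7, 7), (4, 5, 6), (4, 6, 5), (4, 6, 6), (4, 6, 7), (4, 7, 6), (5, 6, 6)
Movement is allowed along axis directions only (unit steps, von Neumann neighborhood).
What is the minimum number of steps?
9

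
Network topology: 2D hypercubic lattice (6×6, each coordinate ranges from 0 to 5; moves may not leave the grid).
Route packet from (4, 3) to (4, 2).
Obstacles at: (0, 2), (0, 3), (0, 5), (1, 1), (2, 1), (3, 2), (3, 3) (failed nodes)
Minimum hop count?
1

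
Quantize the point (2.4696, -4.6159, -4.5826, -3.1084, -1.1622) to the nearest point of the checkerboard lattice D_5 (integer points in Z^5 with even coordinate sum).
(2, -5, -5, -3, -1)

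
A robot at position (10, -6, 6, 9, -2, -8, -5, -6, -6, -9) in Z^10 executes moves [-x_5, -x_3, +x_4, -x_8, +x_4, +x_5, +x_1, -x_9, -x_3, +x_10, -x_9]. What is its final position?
(11, -6, 4, 11, -2, -8, -5, -7, -8, -8)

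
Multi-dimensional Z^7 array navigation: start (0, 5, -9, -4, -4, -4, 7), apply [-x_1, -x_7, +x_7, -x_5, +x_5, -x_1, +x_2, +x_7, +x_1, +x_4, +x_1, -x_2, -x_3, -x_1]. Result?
(-1, 5, -10, -3, -4, -4, 8)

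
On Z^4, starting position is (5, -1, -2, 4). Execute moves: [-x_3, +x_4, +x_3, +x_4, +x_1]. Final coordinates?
(6, -1, -2, 6)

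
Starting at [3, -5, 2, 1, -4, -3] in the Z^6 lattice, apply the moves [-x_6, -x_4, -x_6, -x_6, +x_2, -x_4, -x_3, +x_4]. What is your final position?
(3, -4, 1, 0, -4, -6)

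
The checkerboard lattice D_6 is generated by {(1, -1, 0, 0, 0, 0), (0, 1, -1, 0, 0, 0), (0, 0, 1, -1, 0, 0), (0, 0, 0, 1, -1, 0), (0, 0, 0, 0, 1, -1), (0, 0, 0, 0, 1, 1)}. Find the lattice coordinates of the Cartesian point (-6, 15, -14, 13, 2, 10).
-6b₁ + 9b₂ - 5b₃ + 8b₄ + 10b₆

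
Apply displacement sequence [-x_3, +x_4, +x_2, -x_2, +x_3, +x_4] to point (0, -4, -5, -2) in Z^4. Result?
(0, -4, -5, 0)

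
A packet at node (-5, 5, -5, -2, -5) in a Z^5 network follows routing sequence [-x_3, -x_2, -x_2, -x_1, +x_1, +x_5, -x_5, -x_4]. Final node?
(-5, 3, -6, -3, -5)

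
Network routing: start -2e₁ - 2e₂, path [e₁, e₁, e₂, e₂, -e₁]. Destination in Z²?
(-1, 0)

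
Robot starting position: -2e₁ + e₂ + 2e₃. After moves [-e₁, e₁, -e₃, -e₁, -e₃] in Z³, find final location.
(-3, 1, 0)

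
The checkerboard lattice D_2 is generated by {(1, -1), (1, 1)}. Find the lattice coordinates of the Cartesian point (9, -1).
5b₁ + 4b₂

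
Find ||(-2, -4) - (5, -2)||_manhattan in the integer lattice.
9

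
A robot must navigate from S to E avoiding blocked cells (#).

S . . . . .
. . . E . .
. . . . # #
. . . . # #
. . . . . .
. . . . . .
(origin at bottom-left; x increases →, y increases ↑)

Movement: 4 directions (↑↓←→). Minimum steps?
4
(one shortest path: (0, 5) → (1, 5) → (2, 5) → (3, 5) → (3, 4))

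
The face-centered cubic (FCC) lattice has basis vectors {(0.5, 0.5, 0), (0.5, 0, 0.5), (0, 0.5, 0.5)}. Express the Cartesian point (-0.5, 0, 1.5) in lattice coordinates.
-2b₁ + b₂ + 2b₃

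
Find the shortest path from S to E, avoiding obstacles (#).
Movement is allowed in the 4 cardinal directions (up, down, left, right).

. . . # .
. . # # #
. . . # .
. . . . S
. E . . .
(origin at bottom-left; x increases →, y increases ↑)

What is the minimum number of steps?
4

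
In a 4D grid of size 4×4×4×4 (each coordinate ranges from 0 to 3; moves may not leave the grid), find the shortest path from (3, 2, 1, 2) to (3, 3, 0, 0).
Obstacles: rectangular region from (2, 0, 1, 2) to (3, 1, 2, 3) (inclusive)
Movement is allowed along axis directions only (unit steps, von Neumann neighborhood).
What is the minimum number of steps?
4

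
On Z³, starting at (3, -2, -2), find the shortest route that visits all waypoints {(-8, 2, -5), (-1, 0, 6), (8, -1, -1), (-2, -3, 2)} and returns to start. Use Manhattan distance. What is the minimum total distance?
68
(one optimal route: (3, -2, -2) → (-8, 2, -5) → (-1, 0, 6) → (-2, -3, 2) → (8, -1, -1) → (3, -2, -2))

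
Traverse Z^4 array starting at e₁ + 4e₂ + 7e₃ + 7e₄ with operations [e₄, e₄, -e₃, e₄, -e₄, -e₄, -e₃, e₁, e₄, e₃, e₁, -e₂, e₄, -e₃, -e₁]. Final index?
(2, 3, 5, 10)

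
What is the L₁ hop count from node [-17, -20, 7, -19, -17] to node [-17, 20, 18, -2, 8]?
93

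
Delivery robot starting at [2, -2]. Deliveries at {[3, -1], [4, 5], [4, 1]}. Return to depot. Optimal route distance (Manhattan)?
18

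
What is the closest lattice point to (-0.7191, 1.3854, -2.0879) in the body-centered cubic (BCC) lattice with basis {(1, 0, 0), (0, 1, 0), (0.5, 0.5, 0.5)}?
(-0.5, 1.5, -2.5)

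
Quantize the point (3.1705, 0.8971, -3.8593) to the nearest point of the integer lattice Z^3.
(3, 1, -4)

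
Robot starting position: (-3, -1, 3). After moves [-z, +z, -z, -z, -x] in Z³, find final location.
(-4, -1, 1)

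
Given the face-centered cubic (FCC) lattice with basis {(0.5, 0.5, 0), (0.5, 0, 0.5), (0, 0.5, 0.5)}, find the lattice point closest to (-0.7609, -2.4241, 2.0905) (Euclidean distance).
(-0.5, -2.5, 2)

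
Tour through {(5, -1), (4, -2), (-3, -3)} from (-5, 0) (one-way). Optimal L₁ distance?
15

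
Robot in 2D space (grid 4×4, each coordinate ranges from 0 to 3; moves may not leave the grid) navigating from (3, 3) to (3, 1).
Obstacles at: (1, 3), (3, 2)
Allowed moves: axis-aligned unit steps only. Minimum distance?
4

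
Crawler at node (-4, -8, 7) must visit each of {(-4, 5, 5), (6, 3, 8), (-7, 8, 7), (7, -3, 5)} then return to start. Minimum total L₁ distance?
70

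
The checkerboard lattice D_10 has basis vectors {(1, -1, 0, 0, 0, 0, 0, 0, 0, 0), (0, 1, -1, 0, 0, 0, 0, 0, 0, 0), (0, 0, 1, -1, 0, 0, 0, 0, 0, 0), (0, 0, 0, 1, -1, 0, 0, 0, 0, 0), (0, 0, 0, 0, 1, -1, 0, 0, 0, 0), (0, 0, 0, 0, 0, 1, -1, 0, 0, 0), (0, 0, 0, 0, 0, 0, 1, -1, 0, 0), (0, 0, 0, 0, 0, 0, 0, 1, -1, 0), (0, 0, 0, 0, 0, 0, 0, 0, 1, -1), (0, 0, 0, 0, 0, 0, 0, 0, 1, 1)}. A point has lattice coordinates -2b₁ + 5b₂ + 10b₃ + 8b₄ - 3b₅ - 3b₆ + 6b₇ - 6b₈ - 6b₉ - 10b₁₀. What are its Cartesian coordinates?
(-2, 7, 5, -2, -11, 0, 9, -12, -10, -4)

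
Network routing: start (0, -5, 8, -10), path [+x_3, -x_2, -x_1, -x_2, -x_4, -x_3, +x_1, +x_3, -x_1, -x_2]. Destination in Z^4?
(-1, -8, 9, -11)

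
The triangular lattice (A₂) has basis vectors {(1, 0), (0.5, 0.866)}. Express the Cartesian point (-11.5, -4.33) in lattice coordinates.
-9b₁ - 5b₂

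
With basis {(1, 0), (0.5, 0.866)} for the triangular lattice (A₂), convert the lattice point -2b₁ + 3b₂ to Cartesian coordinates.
(-0.5, 2.598)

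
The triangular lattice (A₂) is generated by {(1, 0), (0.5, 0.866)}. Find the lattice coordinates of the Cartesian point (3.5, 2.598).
2b₁ + 3b₂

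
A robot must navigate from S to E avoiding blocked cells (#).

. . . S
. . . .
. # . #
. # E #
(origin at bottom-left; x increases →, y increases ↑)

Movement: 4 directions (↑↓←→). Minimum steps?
4
(one shortest path: (3, 3) → (2, 3) → (2, 2) → (2, 1) → (2, 0))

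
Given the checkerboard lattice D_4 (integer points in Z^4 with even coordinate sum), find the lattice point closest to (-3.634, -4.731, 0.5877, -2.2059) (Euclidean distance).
(-4, -5, 1, -2)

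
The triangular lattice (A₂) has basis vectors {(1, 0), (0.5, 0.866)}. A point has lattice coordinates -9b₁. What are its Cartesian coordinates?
(-9, 0)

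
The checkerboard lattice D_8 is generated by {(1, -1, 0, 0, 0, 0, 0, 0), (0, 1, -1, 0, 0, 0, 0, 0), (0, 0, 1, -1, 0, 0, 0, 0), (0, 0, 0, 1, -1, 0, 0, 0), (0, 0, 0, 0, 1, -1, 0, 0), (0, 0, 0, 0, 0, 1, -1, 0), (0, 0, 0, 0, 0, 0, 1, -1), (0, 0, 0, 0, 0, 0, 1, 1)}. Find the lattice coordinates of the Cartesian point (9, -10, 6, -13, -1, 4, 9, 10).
9b₁ - b₂ + 5b₃ - 8b₄ - 9b₅ - 5b₆ - 3b₇ + 7b₈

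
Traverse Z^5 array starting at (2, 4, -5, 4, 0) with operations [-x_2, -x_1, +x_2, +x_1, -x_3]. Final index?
(2, 4, -6, 4, 0)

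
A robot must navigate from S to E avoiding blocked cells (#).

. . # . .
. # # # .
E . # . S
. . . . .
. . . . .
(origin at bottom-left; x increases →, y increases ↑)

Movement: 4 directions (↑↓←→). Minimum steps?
6
(one shortest path: (4, 2) → (3, 2) → (3, 1) → (2, 1) → (1, 1) → (0, 1) → (0, 2))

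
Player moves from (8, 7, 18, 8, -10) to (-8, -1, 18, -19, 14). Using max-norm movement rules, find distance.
27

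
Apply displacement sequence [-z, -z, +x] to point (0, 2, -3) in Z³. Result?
(1, 2, -5)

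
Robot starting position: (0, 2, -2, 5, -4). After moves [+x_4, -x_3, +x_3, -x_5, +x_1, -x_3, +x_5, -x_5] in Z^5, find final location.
(1, 2, -3, 6, -5)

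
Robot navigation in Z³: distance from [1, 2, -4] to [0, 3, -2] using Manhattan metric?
4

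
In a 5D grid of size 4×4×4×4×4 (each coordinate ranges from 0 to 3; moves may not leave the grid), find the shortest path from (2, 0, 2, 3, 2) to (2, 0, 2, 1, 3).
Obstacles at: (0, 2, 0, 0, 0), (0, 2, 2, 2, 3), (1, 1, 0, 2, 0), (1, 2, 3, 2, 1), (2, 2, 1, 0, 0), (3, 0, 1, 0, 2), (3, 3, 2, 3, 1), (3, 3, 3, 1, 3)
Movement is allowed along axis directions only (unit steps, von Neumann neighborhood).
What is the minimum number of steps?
3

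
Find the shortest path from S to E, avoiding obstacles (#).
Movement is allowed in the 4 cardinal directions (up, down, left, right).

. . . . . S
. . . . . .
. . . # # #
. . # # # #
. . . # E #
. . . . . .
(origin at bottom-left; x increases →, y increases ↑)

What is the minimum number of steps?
13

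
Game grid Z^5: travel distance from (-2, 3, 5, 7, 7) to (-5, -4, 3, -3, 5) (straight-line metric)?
12.8841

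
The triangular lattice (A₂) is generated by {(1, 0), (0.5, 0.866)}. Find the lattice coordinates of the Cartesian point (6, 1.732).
5b₁ + 2b₂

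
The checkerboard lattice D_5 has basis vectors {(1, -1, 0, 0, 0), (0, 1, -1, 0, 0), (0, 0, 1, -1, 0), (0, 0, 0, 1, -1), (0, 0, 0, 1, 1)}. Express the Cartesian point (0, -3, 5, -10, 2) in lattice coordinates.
-3b₂ + 2b₃ - 5b₄ - 3b₅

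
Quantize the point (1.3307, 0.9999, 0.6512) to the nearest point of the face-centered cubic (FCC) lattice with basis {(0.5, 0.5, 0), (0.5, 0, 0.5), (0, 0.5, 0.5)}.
(1.5, 1, 0.5)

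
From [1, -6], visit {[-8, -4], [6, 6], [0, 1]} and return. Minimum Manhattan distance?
52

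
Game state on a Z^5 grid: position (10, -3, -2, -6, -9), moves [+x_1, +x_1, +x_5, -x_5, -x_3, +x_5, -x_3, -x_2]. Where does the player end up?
(12, -4, -4, -6, -8)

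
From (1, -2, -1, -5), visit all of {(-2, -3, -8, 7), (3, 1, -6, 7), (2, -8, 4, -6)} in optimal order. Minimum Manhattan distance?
57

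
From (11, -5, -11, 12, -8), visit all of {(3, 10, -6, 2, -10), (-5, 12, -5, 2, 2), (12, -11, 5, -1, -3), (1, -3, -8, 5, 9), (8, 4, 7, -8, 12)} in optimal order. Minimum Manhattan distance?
185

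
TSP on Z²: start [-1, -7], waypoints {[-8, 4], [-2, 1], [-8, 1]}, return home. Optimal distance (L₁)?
36
(one optimal route: (-1, -7) → (-8, 4) → (-8, 1) → (-2, 1) → (-1, -7))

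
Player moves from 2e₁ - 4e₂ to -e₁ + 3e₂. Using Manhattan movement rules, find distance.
10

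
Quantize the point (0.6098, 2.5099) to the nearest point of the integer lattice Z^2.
(1, 3)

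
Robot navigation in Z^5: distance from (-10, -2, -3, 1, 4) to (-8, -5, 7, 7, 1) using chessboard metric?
10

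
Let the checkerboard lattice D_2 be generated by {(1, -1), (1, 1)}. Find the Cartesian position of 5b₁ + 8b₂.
(13, 3)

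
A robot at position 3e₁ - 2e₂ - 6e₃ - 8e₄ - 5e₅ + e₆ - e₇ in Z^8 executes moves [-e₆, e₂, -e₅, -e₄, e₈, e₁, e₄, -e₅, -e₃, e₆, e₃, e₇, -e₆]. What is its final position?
(4, -1, -6, -8, -7, 0, 0, 1)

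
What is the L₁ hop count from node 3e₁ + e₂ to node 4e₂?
6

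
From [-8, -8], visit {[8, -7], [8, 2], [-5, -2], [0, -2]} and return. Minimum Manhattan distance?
52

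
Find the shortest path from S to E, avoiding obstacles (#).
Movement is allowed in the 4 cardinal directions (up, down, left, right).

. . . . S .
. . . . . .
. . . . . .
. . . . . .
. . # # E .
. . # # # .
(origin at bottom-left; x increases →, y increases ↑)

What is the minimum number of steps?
4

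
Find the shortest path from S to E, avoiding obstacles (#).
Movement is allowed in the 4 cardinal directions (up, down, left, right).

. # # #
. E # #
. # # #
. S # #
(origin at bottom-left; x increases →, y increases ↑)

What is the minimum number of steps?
4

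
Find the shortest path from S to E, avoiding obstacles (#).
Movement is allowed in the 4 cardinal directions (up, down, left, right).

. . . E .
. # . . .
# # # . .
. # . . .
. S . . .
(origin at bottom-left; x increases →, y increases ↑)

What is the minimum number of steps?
6
(one shortest path: (1, 0) → (2, 0) → (3, 0) → (3, 1) → (3, 2) → (3, 3) → (3, 4))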